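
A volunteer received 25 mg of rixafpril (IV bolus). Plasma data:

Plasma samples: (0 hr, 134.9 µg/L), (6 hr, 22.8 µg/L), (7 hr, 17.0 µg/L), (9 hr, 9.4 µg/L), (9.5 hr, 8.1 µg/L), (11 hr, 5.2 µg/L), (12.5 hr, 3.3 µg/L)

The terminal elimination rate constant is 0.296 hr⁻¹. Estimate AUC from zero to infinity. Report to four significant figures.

Trapezoidal AUC_0→12.5:
  [0→6]: (134.9+22.8)/2 × 6 = 473.1
  [6→7]: (22.8+17.0)/2 × 1 = 19.9
  [7→9]: (17.0+9.4)/2 × 2 = 26.4
  [9→9.5]: (9.4+8.1)/2 × 0.5 = 4.375
  [9.5→11]: (8.1+5.2)/2 × 1.5 = 9.975
  [11→12.5]: (5.2+3.3)/2 × 1.5 = 6.375
  Sum = 540.125 µg/L·hr
Extrapolated tail: C_last / k_e = 3.3 / 0.296 = 11.149
AUC_0→∞ = 540.125 + 11.149 = 551.274 µg/L·hr

AUC = 551.3 µg/L·hr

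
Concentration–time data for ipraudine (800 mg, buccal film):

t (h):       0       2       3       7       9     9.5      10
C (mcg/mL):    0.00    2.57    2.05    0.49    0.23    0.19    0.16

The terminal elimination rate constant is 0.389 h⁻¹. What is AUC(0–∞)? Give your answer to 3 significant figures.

Trapezoidal AUC_0→10:
  [0→2]: (0.00+2.57)/2 × 2 = 2.57
  [2→3]: (2.57+2.05)/2 × 1 = 2.31
  [3→7]: (2.05+0.49)/2 × 4 = 5.08
  [7→9]: (0.49+0.23)/2 × 2 = 0.72
  [9→9.5]: (0.23+0.19)/2 × 0.5 = 0.105
  [9.5→10]: (0.19+0.16)/2 × 0.5 = 0.0875
  Sum = 10.8725 mcg/mL·h
Extrapolated tail: C_last / k_e = 0.16 / 0.389 = 0.411
AUC_0→∞ = 10.8725 + 0.411 = 11.2835 mcg/mL·h

AUC = 11.3 mcg/mL·h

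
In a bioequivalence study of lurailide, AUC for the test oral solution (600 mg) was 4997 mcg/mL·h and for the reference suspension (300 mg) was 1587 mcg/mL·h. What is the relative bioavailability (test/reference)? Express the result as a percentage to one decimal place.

F_rel = (AUC_test/D_test) / (AUC_ref/D_ref)
      = (4997/600) / (1587/300)
      = 8.32833 / 5.29 = 1.5744 = 157.44%

F_rel = 157.4%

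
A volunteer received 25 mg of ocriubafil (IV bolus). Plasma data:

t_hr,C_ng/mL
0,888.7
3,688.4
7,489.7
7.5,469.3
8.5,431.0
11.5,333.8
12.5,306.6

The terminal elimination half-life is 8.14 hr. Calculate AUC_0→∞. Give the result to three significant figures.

Trapezoidal AUC_0→12.5:
  [0→3]: (888.7+688.4)/2 × 3 = 2365.65
  [3→7]: (688.4+489.7)/2 × 4 = 2356.2
  [7→7.5]: (489.7+469.3)/2 × 0.5 = 239.75
  [7.5→8.5]: (469.3+431.0)/2 × 1 = 450.15
  [8.5→11.5]: (431.0+333.8)/2 × 3 = 1147.2
  [11.5→12.5]: (333.8+306.6)/2 × 1 = 320.2
  Sum = 6879.15 ng/mL·hr
k_e = ln2 / t½ = 0.693147 / 8.14 = 0.0852 hr^-1
Extrapolated tail: C_last / k_e = 306.6 / 0.0852 = 3598.592
AUC_0→∞ = 6879.15 + 3598.592 = 10477.742 ng/mL·hr

AUC = 10500 ng/mL·hr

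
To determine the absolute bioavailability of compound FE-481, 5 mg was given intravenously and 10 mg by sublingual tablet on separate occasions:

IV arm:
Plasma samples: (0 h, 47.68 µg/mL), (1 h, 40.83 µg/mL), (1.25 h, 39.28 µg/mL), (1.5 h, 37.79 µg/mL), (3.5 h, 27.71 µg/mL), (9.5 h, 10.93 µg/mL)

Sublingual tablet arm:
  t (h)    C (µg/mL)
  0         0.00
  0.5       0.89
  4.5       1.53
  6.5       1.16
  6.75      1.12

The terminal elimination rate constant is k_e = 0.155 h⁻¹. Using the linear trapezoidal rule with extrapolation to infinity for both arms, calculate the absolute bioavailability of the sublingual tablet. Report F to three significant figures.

Trapezoidal AUC_0→9.5 (IV):
  [0→1]: (47.68+40.83)/2 × 1 = 44.255
  [1→1.25]: (40.83+39.28)/2 × 0.25 = 10.01375
  [1.25→1.5]: (39.28+37.79)/2 × 0.25 = 9.63375
  [1.5→3.5]: (37.79+27.71)/2 × 2 = 65.5
  [3.5→9.5]: (27.71+10.93)/2 × 6 = 115.92
  Sum = 245.3225 µg/mL·h
IV tail: 10.93/0.155 = 70.516; AUC_iv,0→∞ = 245.3225 + 70.516 = 315.8385 µg/mL·h
Trapezoidal AUC_0→6.75 (sublingual tablet):
  [0→0.5]: (0.00+0.89)/2 × 0.5 = 0.2225
  [0.5→4.5]: (0.89+1.53)/2 × 4 = 4.84
  [4.5→6.5]: (1.53+1.16)/2 × 2 = 2.69
  [6.5→6.75]: (1.16+1.12)/2 × 0.25 = 0.285
  Sum = 8.0375 µg/mL·h
sublingual tablet tail: 1.12/0.155 = 7.226; AUC_ev,0→∞ = 8.0375 + 7.226 = 15.2635 µg/mL·h
F = (AUC_ev/D_ev)/(AUC_iv/D_iv) = (15.2635/10)/(315.8385/5) = 1.52635/63.1677 = 0.0242

F = 0.0242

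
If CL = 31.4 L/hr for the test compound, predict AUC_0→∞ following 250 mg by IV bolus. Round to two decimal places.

AUC = 7.96 mg/L·hr

AUC_0→∞ = Dose_iv / CL
        = 250 / 31.4 = 7.96178 mg/L·hr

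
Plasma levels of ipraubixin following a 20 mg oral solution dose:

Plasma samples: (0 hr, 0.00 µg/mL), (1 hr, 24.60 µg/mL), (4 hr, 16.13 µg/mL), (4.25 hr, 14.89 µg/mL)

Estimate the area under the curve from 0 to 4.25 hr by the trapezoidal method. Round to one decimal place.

AUC = 77.3 µg/mL·hr

Trapezoidal AUC_0→4.25:
  [0→1]: (0.00+24.60)/2 × 1 = 12.3
  [1→4]: (24.60+16.13)/2 × 3 = 61.095
  [4→4.25]: (16.13+14.89)/2 × 0.25 = 3.8775
  Sum = 77.2725 µg/mL·hr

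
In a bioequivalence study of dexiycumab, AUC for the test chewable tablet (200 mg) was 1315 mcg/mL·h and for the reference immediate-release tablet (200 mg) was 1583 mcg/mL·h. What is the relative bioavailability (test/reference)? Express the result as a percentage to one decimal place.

F_rel = 83.1%

F_rel = (AUC_test/D_test) / (AUC_ref/D_ref)
      = (1315/200) / (1583/200)
      = 6.575 / 7.915 = 0.8307 = 83.07%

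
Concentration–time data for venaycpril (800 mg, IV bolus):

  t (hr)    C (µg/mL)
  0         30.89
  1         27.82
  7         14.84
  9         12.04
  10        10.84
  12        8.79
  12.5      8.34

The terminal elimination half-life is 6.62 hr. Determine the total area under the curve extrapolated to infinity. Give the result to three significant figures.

AUC = 299 µg/mL·hr

Trapezoidal AUC_0→12.5:
  [0→1]: (30.89+27.82)/2 × 1 = 29.355
  [1→7]: (27.82+14.84)/2 × 6 = 127.98
  [7→9]: (14.84+12.04)/2 × 2 = 26.88
  [9→10]: (12.04+10.84)/2 × 1 = 11.44
  [10→12]: (10.84+8.79)/2 × 2 = 19.63
  [12→12.5]: (8.79+8.34)/2 × 0.5 = 4.2825
  Sum = 219.5675 µg/mL·hr
k_e = ln2 / t½ = 0.693147 / 6.62 = 0.1047 hr^-1
Extrapolated tail: C_last / k_e = 8.34 / 0.1047 = 79.656
AUC_0→∞ = 219.5675 + 79.656 = 299.2235 µg/mL·hr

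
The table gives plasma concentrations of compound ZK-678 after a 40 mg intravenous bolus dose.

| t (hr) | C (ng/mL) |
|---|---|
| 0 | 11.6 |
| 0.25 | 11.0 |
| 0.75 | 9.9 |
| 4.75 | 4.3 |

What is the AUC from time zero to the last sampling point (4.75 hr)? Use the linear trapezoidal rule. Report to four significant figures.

AUC = 36.45 ng/mL·hr

Trapezoidal AUC_0→4.75:
  [0→0.25]: (11.6+11.0)/2 × 0.25 = 2.825
  [0.25→0.75]: (11.0+9.9)/2 × 0.5 = 5.225
  [0.75→4.75]: (9.9+4.3)/2 × 4 = 28.4
  Sum = 36.45 ng/mL·hr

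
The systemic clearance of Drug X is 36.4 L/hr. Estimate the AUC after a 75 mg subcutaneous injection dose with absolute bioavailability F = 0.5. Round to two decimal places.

AUC_0→∞ = F × Dose / CL
        = 0.5 × 75 / 36.4 = 1.03022 mg/L·hr

AUC = 1.03 mg/L·hr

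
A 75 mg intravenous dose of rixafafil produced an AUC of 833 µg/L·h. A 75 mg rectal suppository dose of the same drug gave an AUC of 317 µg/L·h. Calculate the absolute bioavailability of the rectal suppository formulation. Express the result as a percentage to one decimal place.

F = 38.1%

F = (AUC_ev / D_ev) / (AUC_iv / D_iv)
  = (317/75) / (833/75)
  = 4.22667 / 11.1067 = 0.3806
  = 38.06%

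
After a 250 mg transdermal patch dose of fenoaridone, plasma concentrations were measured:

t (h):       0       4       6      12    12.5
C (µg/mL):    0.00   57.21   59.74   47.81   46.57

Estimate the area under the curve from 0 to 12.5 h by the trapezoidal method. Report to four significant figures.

Trapezoidal AUC_0→12.5:
  [0→4]: (0.00+57.21)/2 × 4 = 114.42
  [4→6]: (57.21+59.74)/2 × 2 = 116.95
  [6→12]: (59.74+47.81)/2 × 6 = 322.65
  [12→12.5]: (47.81+46.57)/2 × 0.5 = 23.595
  Sum = 577.615 µg/mL·h

AUC = 577.6 µg/mL·h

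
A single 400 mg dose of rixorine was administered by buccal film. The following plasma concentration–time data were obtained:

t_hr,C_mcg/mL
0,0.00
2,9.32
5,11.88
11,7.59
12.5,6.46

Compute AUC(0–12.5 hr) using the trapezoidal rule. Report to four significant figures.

AUC = 110.1 mcg/mL·hr

Trapezoidal AUC_0→12.5:
  [0→2]: (0.00+9.32)/2 × 2 = 9.32
  [2→5]: (9.32+11.88)/2 × 3 = 31.8
  [5→11]: (11.88+7.59)/2 × 6 = 58.41
  [11→12.5]: (7.59+6.46)/2 × 1.5 = 10.5375
  Sum = 110.0675 mcg/mL·hr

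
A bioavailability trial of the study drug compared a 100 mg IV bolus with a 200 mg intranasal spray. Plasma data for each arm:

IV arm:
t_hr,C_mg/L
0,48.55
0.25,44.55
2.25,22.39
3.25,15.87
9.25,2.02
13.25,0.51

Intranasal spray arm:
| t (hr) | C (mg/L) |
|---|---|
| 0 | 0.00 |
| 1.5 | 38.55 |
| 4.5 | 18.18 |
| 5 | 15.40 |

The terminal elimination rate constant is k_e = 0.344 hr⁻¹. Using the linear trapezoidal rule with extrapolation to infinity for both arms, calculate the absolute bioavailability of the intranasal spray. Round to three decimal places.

Trapezoidal AUC_0→13.25 (IV):
  [0→0.25]: (48.55+44.55)/2 × 0.25 = 11.6375
  [0.25→2.25]: (44.55+22.39)/2 × 2 = 66.94
  [2.25→3.25]: (22.39+15.87)/2 × 1 = 19.13
  [3.25→9.25]: (15.87+2.02)/2 × 6 = 53.67
  [9.25→13.25]: (2.02+0.51)/2 × 4 = 5.06
  Sum = 156.4375 mg/L·hr
IV tail: 0.51/0.344 = 1.483; AUC_iv,0→∞ = 156.4375 + 1.483 = 157.9205 mg/L·hr
Trapezoidal AUC_0→5 (intranasal spray):
  [0→1.5]: (0.00+38.55)/2 × 1.5 = 28.9125
  [1.5→4.5]: (38.55+18.18)/2 × 3 = 85.095
  [4.5→5]: (18.18+15.40)/2 × 0.5 = 8.395
  Sum = 122.4025 mg/L·hr
intranasal spray tail: 15.40/0.344 = 44.767; AUC_ev,0→∞ = 122.4025 + 44.767 = 167.1695 mg/L·hr
F = (AUC_ev/D_ev)/(AUC_iv/D_iv) = (167.1695/200)/(157.9205/100) = 0.8358475/1.579205 = 0.5293

F = 0.529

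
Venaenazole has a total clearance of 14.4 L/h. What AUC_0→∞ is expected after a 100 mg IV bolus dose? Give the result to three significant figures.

AUC_0→∞ = Dose_iv / CL
        = 100 / 14.4 = 6.94444 mg/L·h

AUC = 6.94 mg/L·h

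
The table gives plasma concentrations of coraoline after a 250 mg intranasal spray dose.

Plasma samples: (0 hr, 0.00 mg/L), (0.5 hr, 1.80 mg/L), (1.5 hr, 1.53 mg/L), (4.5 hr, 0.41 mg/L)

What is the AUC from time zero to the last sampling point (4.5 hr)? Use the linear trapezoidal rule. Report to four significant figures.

AUC = 5.025 mg/L·hr

Trapezoidal AUC_0→4.5:
  [0→0.5]: (0.00+1.80)/2 × 0.5 = 0.45
  [0.5→1.5]: (1.80+1.53)/2 × 1 = 1.665
  [1.5→4.5]: (1.53+0.41)/2 × 3 = 2.91
  Sum = 5.025 mg/L·hr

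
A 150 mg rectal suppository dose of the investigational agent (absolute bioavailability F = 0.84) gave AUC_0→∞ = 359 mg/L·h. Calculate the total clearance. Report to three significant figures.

CL = F × Dose / AUC_0→∞
   = 0.84 × 150 / 359 = 0.350975 L/h

CL = 0.351 L/h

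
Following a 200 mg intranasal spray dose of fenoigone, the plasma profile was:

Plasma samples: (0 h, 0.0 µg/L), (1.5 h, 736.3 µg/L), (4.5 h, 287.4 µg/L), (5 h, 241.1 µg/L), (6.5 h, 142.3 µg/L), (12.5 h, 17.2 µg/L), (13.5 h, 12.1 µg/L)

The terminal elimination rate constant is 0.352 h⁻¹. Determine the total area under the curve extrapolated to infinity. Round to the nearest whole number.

AUC = 3035 µg/L·h

Trapezoidal AUC_0→13.5:
  [0→1.5]: (0.0+736.3)/2 × 1.5 = 552.225
  [1.5→4.5]: (736.3+287.4)/2 × 3 = 1535.55
  [4.5→5]: (287.4+241.1)/2 × 0.5 = 132.125
  [5→6.5]: (241.1+142.3)/2 × 1.5 = 287.55
  [6.5→12.5]: (142.3+17.2)/2 × 6 = 478.5
  [12.5→13.5]: (17.2+12.1)/2 × 1 = 14.65
  Sum = 3000.6 µg/L·h
Extrapolated tail: C_last / k_e = 12.1 / 0.352 = 34.375
AUC_0→∞ = 3000.6 + 34.375 = 3034.975 µg/L·h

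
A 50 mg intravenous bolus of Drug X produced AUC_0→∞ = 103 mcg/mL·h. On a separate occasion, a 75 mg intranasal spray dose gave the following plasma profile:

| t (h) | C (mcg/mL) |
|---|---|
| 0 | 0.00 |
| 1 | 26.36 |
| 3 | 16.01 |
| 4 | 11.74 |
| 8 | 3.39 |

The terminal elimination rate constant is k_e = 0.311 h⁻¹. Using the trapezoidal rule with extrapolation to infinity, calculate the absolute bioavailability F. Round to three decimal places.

Trapezoidal AUC_0→8 (intranasal spray):
  [0→1]: (0.00+26.36)/2 × 1 = 13.18
  [1→3]: (26.36+16.01)/2 × 2 = 42.37
  [3→4]: (16.01+11.74)/2 × 1 = 13.875
  [4→8]: (11.74+3.39)/2 × 4 = 30.26
  Sum = 99.685 mcg/mL·h
Tail: C_last/k_e = 3.39/0.311 = 10.900
AUC_0→∞ (intranasal spray) = 99.685 + 10.900 = 110.585 mcg/mL·h
F = (AUC_ev/D_ev)/(AUC_iv/D_iv) = (110.585/75)/(103/50) = 1.47447/2.06 = 0.7158

F = 0.716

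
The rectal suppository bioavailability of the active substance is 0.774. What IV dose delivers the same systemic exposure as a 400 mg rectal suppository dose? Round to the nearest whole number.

D_iv = 310 mg

Systemic exposure from an extravascular dose = F × D_ev, so the equivalent IV dose is F × D_ev.
D_iv = F × D_ev = 0.774 × 400 = 309.6 mg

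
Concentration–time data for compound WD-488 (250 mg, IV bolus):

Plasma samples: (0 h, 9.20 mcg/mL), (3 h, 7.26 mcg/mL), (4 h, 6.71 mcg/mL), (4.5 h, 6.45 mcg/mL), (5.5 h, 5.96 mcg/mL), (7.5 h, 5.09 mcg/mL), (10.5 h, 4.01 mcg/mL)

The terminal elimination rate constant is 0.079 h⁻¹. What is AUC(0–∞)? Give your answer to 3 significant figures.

AUC = 117 mcg/mL·h

Trapezoidal AUC_0→10.5:
  [0→3]: (9.20+7.26)/2 × 3 = 24.69
  [3→4]: (7.26+6.71)/2 × 1 = 6.985
  [4→4.5]: (6.71+6.45)/2 × 0.5 = 3.29
  [4.5→5.5]: (6.45+5.96)/2 × 1 = 6.205
  [5.5→7.5]: (5.96+5.09)/2 × 2 = 11.05
  [7.5→10.5]: (5.09+4.01)/2 × 3 = 13.65
  Sum = 65.87 mcg/mL·h
Extrapolated tail: C_last / k_e = 4.01 / 0.079 = 50.759
AUC_0→∞ = 65.87 + 50.759 = 116.629 mcg/mL·h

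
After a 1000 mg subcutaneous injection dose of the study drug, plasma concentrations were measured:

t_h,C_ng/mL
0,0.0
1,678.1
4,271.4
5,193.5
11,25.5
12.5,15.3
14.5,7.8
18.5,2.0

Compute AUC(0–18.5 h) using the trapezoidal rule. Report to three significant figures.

Trapezoidal AUC_0→18.5:
  [0→1]: (0.0+678.1)/2 × 1 = 339.05
  [1→4]: (678.1+271.4)/2 × 3 = 1424.25
  [4→5]: (271.4+193.5)/2 × 1 = 232.45
  [5→11]: (193.5+25.5)/2 × 6 = 657.0
  [11→12.5]: (25.5+15.3)/2 × 1.5 = 30.6
  [12.5→14.5]: (15.3+7.8)/2 × 2 = 23.1
  [14.5→18.5]: (7.8+2.0)/2 × 4 = 19.6
  Sum = 2726.05 ng/mL·h

AUC = 2730 ng/mL·h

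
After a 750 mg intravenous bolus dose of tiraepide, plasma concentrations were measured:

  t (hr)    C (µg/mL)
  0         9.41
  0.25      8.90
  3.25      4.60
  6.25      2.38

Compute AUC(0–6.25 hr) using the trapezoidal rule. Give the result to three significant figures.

Trapezoidal AUC_0→6.25:
  [0→0.25]: (9.41+8.90)/2 × 0.25 = 2.28875
  [0.25→3.25]: (8.90+4.60)/2 × 3 = 20.25
  [3.25→6.25]: (4.60+2.38)/2 × 3 = 10.47
  Sum = 33.00875 µg/mL·hr

AUC = 33.0 µg/mL·hr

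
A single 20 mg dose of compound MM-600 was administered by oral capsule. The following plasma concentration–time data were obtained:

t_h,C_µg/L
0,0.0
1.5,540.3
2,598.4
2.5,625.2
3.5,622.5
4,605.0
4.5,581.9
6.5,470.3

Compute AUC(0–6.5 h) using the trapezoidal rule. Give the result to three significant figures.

AUC = 3280 µg/L·h

Trapezoidal AUC_0→6.5:
  [0→1.5]: (0.0+540.3)/2 × 1.5 = 405.225
  [1.5→2]: (540.3+598.4)/2 × 0.5 = 284.675
  [2→2.5]: (598.4+625.2)/2 × 0.5 = 305.9
  [2.5→3.5]: (625.2+622.5)/2 × 1 = 623.85
  [3.5→4]: (622.5+605.0)/2 × 0.5 = 306.875
  [4→4.5]: (605.0+581.9)/2 × 0.5 = 296.725
  [4.5→6.5]: (581.9+470.3)/2 × 2 = 1052.2
  Sum = 3275.45 µg/L·h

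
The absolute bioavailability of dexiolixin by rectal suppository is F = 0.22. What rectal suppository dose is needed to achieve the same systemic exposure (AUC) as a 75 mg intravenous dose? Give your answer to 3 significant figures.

D_rectal = 341 mg

For equal systemic exposure: F × D_ev = D_iv
D_ev = D_iv / F = 75 / 0.22 = 340.909 mg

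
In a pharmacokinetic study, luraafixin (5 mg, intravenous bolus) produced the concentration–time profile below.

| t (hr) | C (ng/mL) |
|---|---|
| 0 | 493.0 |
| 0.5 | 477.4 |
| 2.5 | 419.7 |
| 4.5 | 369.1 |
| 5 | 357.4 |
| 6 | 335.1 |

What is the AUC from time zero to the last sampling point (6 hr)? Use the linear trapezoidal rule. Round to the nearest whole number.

Trapezoidal AUC_0→6:
  [0→0.5]: (493.0+477.4)/2 × 0.5 = 242.6
  [0.5→2.5]: (477.4+419.7)/2 × 2 = 897.1
  [2.5→4.5]: (419.7+369.1)/2 × 2 = 788.8
  [4.5→5]: (369.1+357.4)/2 × 0.5 = 181.625
  [5→6]: (357.4+335.1)/2 × 1 = 346.25
  Sum = 2456.375 ng/mL·hr

AUC = 2456 ng/mL·hr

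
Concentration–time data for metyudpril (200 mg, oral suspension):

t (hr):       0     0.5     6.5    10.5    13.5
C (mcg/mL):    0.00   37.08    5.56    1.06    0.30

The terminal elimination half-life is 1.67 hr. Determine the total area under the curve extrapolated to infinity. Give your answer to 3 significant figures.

Trapezoidal AUC_0→13.5:
  [0→0.5]: (0.00+37.08)/2 × 0.5 = 9.27
  [0.5→6.5]: (37.08+5.56)/2 × 6 = 127.92
  [6.5→10.5]: (5.56+1.06)/2 × 4 = 13.24
  [10.5→13.5]: (1.06+0.30)/2 × 3 = 2.04
  Sum = 152.47 mcg/mL·hr
k_e = ln2 / t½ = 0.693147 / 1.67 = 0.4151 hr^-1
Extrapolated tail: C_last / k_e = 0.30 / 0.4151 = 0.723
AUC_0→∞ = 152.47 + 0.723 = 153.193 mcg/mL·hr

AUC = 153 mcg/mL·hr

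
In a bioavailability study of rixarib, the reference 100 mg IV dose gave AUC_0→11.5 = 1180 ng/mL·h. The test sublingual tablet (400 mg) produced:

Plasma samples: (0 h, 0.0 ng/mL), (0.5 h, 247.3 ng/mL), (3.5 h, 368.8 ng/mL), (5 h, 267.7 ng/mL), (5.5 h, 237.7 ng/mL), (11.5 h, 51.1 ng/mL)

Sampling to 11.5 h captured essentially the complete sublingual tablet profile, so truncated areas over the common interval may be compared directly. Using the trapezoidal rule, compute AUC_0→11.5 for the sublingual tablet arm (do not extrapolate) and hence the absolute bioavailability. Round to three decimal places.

Trapezoidal AUC_0→11.5 (sublingual tablet):
  [0→0.5]: (0.0+247.3)/2 × 0.5 = 61.825
  [0.5→3.5]: (247.3+368.8)/2 × 3 = 924.15
  [3.5→5]: (368.8+267.7)/2 × 1.5 = 477.375
  [5→5.5]: (267.7+237.7)/2 × 0.5 = 126.35
  [5.5→11.5]: (237.7+51.1)/2 × 6 = 866.4
  Sum = 2456.1 ng/mL·h
F = (AUC_ev/D_ev)/(AUC_iv/D_iv) = (2456.1/400)/(1180/100) = 6.14025/11.8 = 0.5204

F = 0.520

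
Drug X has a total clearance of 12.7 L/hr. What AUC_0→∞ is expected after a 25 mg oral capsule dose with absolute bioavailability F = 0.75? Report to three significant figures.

AUC_0→∞ = F × Dose / CL
        = 0.75 × 25 / 12.7 = 1.47638 mg/L·hr

AUC = 1.48 mg/L·hr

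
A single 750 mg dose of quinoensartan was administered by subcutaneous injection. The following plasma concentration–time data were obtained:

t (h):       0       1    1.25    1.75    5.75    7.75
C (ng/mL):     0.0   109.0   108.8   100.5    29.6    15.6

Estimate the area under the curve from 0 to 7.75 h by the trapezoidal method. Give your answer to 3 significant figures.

AUC = 439 ng/mL·h

Trapezoidal AUC_0→7.75:
  [0→1]: (0.0+109.0)/2 × 1 = 54.5
  [1→1.25]: (109.0+108.8)/2 × 0.25 = 27.225
  [1.25→1.75]: (108.8+100.5)/2 × 0.5 = 52.325
  [1.75→5.75]: (100.5+29.6)/2 × 4 = 260.2
  [5.75→7.75]: (29.6+15.6)/2 × 2 = 45.2
  Sum = 439.45 ng/mL·h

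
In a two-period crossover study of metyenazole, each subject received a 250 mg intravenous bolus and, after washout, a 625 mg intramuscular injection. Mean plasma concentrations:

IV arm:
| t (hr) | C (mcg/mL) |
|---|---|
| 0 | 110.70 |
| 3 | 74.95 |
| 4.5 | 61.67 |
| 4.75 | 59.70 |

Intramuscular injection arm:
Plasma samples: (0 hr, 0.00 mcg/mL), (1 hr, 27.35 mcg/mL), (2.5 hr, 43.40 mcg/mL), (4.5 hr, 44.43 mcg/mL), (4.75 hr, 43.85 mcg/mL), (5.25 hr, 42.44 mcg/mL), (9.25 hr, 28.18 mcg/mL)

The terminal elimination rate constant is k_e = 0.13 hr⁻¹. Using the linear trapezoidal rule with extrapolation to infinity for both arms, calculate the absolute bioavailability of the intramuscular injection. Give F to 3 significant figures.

F = 0.255

Trapezoidal AUC_0→4.75 (IV):
  [0→3]: (110.70+74.95)/2 × 3 = 278.475
  [3→4.5]: (74.95+61.67)/2 × 1.5 = 102.465
  [4.5→4.75]: (61.67+59.70)/2 × 0.25 = 15.17125
  Sum = 396.11125 mcg/mL·hr
IV tail: 59.70/0.13 = 459.231; AUC_iv,0→∞ = 396.11125 + 459.231 = 855.34225 mcg/mL·hr
Trapezoidal AUC_0→9.25 (intramuscular injection):
  [0→1]: (0.00+27.35)/2 × 1 = 13.675
  [1→2.5]: (27.35+43.40)/2 × 1.5 = 53.0625
  [2.5→4.5]: (43.40+44.43)/2 × 2 = 87.83
  [4.5→4.75]: (44.43+43.85)/2 × 0.25 = 11.035
  [4.75→5.25]: (43.85+42.44)/2 × 0.5 = 21.5725
  [5.25→9.25]: (42.44+28.18)/2 × 4 = 141.24
  Sum = 328.415 mcg/mL·hr
intramuscular injection tail: 28.18/0.13 = 216.769; AUC_ev,0→∞ = 328.415 + 216.769 = 545.184 mcg/mL·hr
F = (AUC_ev/D_ev)/(AUC_iv/D_iv) = (545.184/625)/(855.34225/250) = 0.8722944/3.421369 = 0.2550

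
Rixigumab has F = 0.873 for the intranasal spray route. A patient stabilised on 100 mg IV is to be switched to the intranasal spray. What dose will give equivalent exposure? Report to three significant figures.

For equal systemic exposure: F × D_ev = D_iv
D_ev = D_iv / F = 100 / 0.873 = 114.548 mg

D_intranasal = 115 mg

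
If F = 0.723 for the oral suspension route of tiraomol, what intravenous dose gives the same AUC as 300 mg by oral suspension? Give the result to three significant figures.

Systemic exposure from an extravascular dose = F × D_ev, so the equivalent IV dose is F × D_ev.
D_iv = F × D_ev = 0.723 × 300 = 216.9 mg

D_iv = 217 mg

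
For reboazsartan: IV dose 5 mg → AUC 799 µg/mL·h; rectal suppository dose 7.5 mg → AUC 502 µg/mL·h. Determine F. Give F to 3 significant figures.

F = 0.419

F = (AUC_ev / D_ev) / (AUC_iv / D_iv)
  = (502/7.5) / (799/5)
  = 66.9333 / 159.8 = 0.4189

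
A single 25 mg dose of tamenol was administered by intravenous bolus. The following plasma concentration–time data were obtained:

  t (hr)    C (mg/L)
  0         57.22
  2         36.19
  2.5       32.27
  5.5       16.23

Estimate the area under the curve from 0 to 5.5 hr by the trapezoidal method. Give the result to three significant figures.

Trapezoidal AUC_0→5.5:
  [0→2]: (57.22+36.19)/2 × 2 = 93.41
  [2→2.5]: (36.19+32.27)/2 × 0.5 = 17.115
  [2.5→5.5]: (32.27+16.23)/2 × 3 = 72.75
  Sum = 183.275 mg/L·hr

AUC = 183 mg/L·hr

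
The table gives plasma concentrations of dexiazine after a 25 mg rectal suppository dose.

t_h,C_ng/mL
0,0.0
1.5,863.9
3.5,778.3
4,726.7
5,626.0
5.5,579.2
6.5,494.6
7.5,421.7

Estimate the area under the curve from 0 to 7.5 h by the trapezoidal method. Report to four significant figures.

Trapezoidal AUC_0→7.5:
  [0→1.5]: (0.0+863.9)/2 × 1.5 = 647.925
  [1.5→3.5]: (863.9+778.3)/2 × 2 = 1642.2
  [3.5→4]: (778.3+726.7)/2 × 0.5 = 376.25
  [4→5]: (726.7+626.0)/2 × 1 = 676.35
  [5→5.5]: (626.0+579.2)/2 × 0.5 = 301.3
  [5.5→6.5]: (579.2+494.6)/2 × 1 = 536.9
  [6.5→7.5]: (494.6+421.7)/2 × 1 = 458.15
  Sum = 4639.075 ng/mL·h

AUC = 4639 ng/mL·h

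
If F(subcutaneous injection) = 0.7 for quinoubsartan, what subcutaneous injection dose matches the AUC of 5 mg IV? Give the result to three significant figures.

For equal systemic exposure: F × D_ev = D_iv
D_ev = D_iv / F = 5 / 0.7 = 7.14286 mg

D_subcutaneous = 7.14 mg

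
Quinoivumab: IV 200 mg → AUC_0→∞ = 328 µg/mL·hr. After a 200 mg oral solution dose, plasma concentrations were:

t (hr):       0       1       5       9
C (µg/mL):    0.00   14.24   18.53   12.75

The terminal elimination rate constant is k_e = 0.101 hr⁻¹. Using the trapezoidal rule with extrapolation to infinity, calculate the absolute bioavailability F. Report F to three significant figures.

Trapezoidal AUC_0→9 (oral solution):
  [0→1]: (0.00+14.24)/2 × 1 = 7.12
  [1→5]: (14.24+18.53)/2 × 4 = 65.54
  [5→9]: (18.53+12.75)/2 × 4 = 62.56
  Sum = 135.22 µg/mL·hr
Tail: C_last/k_e = 12.75/0.101 = 126.238
AUC_0→∞ (oral solution) = 135.22 + 126.238 = 261.458 µg/mL·hr
F = (AUC_ev/D_ev)/(AUC_iv/D_iv) = (261.458/200)/(328/200) = 1.30729/1.64 = 0.7971

F = 0.797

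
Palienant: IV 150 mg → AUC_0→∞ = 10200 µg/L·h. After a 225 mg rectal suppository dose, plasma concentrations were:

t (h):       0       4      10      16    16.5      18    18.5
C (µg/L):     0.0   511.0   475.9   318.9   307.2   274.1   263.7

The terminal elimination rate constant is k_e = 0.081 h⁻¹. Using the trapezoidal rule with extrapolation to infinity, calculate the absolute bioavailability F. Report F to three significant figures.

Trapezoidal AUC_0→18.5 (rectal suppository):
  [0→4]: (0.0+511.0)/2 × 4 = 1022.0
  [4→10]: (511.0+475.9)/2 × 6 = 2960.7
  [10→16]: (475.9+318.9)/2 × 6 = 2384.4
  [16→16.5]: (318.9+307.2)/2 × 0.5 = 156.525
  [16.5→18]: (307.2+274.1)/2 × 1.5 = 435.975
  [18→18.5]: (274.1+263.7)/2 × 0.5 = 134.45
  Sum = 7094.05 µg/L·h
Tail: C_last/k_e = 263.7/0.081 = 3255.556
AUC_0→∞ (rectal suppository) = 7094.05 + 3255.556 = 10349.606 µg/L·h
F = (AUC_ev/D_ev)/(AUC_iv/D_iv) = (10349.606/225)/(10200/150) = 45.9982/68 = 0.6764

F = 0.676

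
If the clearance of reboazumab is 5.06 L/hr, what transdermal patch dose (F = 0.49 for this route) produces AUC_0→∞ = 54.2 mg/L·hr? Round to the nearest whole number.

Dose = 560 mg

Dose = CL × AUC_0→∞ / F
     = 5.06 × 54.2 / 0.49 = 559.698 mg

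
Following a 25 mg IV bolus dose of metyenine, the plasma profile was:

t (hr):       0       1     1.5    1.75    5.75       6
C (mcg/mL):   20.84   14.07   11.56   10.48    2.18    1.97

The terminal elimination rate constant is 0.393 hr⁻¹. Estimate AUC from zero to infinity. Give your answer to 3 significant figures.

AUC = 57.5 mcg/mL·hr

Trapezoidal AUC_0→6:
  [0→1]: (20.84+14.07)/2 × 1 = 17.455
  [1→1.5]: (14.07+11.56)/2 × 0.5 = 6.4075
  [1.5→1.75]: (11.56+10.48)/2 × 0.25 = 2.755
  [1.75→5.75]: (10.48+2.18)/2 × 4 = 25.32
  [5.75→6]: (2.18+1.97)/2 × 0.25 = 0.51875
  Sum = 52.45625 mcg/mL·hr
Extrapolated tail: C_last / k_e = 1.97 / 0.393 = 5.013
AUC_0→∞ = 52.45625 + 5.013 = 57.46925 mcg/mL·hr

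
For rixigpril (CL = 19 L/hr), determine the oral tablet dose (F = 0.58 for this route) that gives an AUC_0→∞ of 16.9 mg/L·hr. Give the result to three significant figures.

Dose = 554 mg

Dose = CL × AUC_0→∞ / F
     = 19 × 16.9 / 0.58 = 553.621 mg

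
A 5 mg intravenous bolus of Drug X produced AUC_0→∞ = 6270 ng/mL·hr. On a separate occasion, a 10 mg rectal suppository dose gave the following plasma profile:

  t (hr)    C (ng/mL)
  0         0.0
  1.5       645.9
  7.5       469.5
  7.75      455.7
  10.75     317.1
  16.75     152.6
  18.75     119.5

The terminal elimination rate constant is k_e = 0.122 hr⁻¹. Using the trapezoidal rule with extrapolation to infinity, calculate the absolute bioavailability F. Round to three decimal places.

F = 0.619

Trapezoidal AUC_0→18.75 (rectal suppository):
  [0→1.5]: (0.0+645.9)/2 × 1.5 = 484.425
  [1.5→7.5]: (645.9+469.5)/2 × 6 = 3346.2
  [7.5→7.75]: (469.5+455.7)/2 × 0.25 = 115.65
  [7.75→10.75]: (455.7+317.1)/2 × 3 = 1159.2
  [10.75→16.75]: (317.1+152.6)/2 × 6 = 1409.1
  [16.75→18.75]: (152.6+119.5)/2 × 2 = 272.1
  Sum = 6786.675 ng/mL·hr
Tail: C_last/k_e = 119.5/0.122 = 979.508
AUC_0→∞ (rectal suppository) = 6786.675 + 979.508 = 7766.183 ng/mL·hr
F = (AUC_ev/D_ev)/(AUC_iv/D_iv) = (7766.183/10)/(6270/5) = 776.6183/1254 = 0.6193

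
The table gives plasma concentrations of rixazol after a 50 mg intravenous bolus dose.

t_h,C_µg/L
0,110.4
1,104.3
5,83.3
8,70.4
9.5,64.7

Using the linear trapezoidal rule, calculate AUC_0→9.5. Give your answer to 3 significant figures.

Trapezoidal AUC_0→9.5:
  [0→1]: (110.4+104.3)/2 × 1 = 107.35
  [1→5]: (104.3+83.3)/2 × 4 = 375.2
  [5→8]: (83.3+70.4)/2 × 3 = 230.55
  [8→9.5]: (70.4+64.7)/2 × 1.5 = 101.325
  Sum = 814.425 µg/L·h

AUC = 814 µg/L·h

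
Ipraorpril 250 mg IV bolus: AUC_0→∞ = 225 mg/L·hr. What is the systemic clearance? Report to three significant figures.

CL = 1.11 L/hr

CL = Dose_iv / AUC_0→∞
   = 250 / 225 = 1.11111 L/hr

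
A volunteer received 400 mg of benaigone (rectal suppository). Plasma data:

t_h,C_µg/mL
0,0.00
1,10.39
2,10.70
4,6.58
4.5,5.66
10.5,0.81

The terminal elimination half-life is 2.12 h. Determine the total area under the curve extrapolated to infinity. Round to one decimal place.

AUC = 58.0 µg/mL·h

Trapezoidal AUC_0→10.5:
  [0→1]: (0.00+10.39)/2 × 1 = 5.195
  [1→2]: (10.39+10.70)/2 × 1 = 10.545
  [2→4]: (10.70+6.58)/2 × 2 = 17.28
  [4→4.5]: (6.58+5.66)/2 × 0.5 = 3.06
  [4.5→10.5]: (5.66+0.81)/2 × 6 = 19.41
  Sum = 55.49 µg/mL·h
k_e = ln2 / t½ = 0.693147 / 2.12 = 0.3270 h^-1
Extrapolated tail: C_last / k_e = 0.81 / 0.327 = 2.477
AUC_0→∞ = 55.49 + 2.477 = 57.967 µg/mL·h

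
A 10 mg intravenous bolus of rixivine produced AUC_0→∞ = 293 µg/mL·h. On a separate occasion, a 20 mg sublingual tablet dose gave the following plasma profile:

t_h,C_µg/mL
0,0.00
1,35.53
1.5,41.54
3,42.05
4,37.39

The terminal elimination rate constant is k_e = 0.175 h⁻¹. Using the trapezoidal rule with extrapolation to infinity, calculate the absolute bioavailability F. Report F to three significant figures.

Trapezoidal AUC_0→4 (sublingual tablet):
  [0→1]: (0.00+35.53)/2 × 1 = 17.765
  [1→1.5]: (35.53+41.54)/2 × 0.5 = 19.2675
  [1.5→3]: (41.54+42.05)/2 × 1.5 = 62.6925
  [3→4]: (42.05+37.39)/2 × 1 = 39.72
  Sum = 139.445 µg/mL·h
Tail: C_last/k_e = 37.39/0.175 = 213.657
AUC_0→∞ (sublingual tablet) = 139.445 + 213.657 = 353.102 µg/mL·h
F = (AUC_ev/D_ev)/(AUC_iv/D_iv) = (353.102/20)/(293/10) = 17.6551/29.3 = 0.6026

F = 0.603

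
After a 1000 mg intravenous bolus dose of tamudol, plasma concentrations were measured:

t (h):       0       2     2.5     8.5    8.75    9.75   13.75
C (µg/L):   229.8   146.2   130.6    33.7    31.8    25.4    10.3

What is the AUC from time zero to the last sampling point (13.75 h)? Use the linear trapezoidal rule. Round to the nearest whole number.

Trapezoidal AUC_0→13.75:
  [0→2]: (229.8+146.2)/2 × 2 = 376.0
  [2→2.5]: (146.2+130.6)/2 × 0.5 = 69.2
  [2.5→8.5]: (130.6+33.7)/2 × 6 = 492.9
  [8.5→8.75]: (33.7+31.8)/2 × 0.25 = 8.1875
  [8.75→9.75]: (31.8+25.4)/2 × 1 = 28.6
  [9.75→13.75]: (25.4+10.3)/2 × 4 = 71.4
  Sum = 1046.2875 µg/L·h

AUC = 1046 µg/L·h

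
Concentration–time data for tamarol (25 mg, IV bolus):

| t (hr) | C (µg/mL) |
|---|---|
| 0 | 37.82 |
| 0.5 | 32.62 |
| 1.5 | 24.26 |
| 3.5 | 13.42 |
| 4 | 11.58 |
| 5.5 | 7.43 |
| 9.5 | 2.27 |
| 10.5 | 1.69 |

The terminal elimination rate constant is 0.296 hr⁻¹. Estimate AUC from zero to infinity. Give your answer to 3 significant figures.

AUC = 131 µg/mL·hr

Trapezoidal AUC_0→10.5:
  [0→0.5]: (37.82+32.62)/2 × 0.5 = 17.61
  [0.5→1.5]: (32.62+24.26)/2 × 1 = 28.44
  [1.5→3.5]: (24.26+13.42)/2 × 2 = 37.68
  [3.5→4]: (13.42+11.58)/2 × 0.5 = 6.25
  [4→5.5]: (11.58+7.43)/2 × 1.5 = 14.2575
  [5.5→9.5]: (7.43+2.27)/2 × 4 = 19.4
  [9.5→10.5]: (2.27+1.69)/2 × 1 = 1.98
  Sum = 125.6175 µg/mL·hr
Extrapolated tail: C_last / k_e = 1.69 / 0.296 = 5.709
AUC_0→∞ = 125.6175 + 5.709 = 131.3265 µg/mL·hr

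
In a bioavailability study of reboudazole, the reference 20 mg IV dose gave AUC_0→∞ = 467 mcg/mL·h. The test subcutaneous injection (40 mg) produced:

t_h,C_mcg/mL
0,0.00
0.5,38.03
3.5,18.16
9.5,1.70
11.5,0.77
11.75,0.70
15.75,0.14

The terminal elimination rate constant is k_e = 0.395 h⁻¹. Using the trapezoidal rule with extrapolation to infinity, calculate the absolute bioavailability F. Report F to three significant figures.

F = 0.169

Trapezoidal AUC_0→15.75 (subcutaneous injection):
  [0→0.5]: (0.00+38.03)/2 × 0.5 = 9.5075
  [0.5→3.5]: (38.03+18.16)/2 × 3 = 84.285
  [3.5→9.5]: (18.16+1.70)/2 × 6 = 59.58
  [9.5→11.5]: (1.70+0.77)/2 × 2 = 2.47
  [11.5→11.75]: (0.77+0.70)/2 × 0.25 = 0.18375
  [11.75→15.75]: (0.70+0.14)/2 × 4 = 1.68
  Sum = 157.70625 mcg/mL·h
Tail: C_last/k_e = 0.14/0.395 = 0.354
AUC_0→∞ (subcutaneous injection) = 157.70625 + 0.354 = 158.06025 mcg/mL·h
F = (AUC_ev/D_ev)/(AUC_iv/D_iv) = (158.06025/40)/(467/20) = 3.95151/23.35 = 0.1692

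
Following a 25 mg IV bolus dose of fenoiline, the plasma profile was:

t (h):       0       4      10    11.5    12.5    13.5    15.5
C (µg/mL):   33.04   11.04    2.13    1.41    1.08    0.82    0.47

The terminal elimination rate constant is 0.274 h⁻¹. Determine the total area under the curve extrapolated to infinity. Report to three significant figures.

Trapezoidal AUC_0→15.5:
  [0→4]: (33.04+11.04)/2 × 4 = 88.16
  [4→10]: (11.04+2.13)/2 × 6 = 39.51
  [10→11.5]: (2.13+1.41)/2 × 1.5 = 2.655
  [11.5→12.5]: (1.41+1.08)/2 × 1 = 1.245
  [12.5→13.5]: (1.08+0.82)/2 × 1 = 0.95
  [13.5→15.5]: (0.82+0.47)/2 × 2 = 1.29
  Sum = 133.81 µg/mL·h
Extrapolated tail: C_last / k_e = 0.47 / 0.274 = 1.715
AUC_0→∞ = 133.81 + 1.715 = 135.525 µg/mL·h

AUC = 136 µg/mL·h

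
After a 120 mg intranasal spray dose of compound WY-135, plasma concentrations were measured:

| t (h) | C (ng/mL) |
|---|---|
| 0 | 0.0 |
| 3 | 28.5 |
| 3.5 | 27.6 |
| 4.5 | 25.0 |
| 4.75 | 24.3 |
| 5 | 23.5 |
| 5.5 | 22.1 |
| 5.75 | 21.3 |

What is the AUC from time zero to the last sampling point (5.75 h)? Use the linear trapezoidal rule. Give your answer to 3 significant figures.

AUC = 112 ng/mL·h

Trapezoidal AUC_0→5.75:
  [0→3]: (0.0+28.5)/2 × 3 = 42.75
  [3→3.5]: (28.5+27.6)/2 × 0.5 = 14.025
  [3.5→4.5]: (27.6+25.0)/2 × 1 = 26.3
  [4.5→4.75]: (25.0+24.3)/2 × 0.25 = 6.1625
  [4.75→5]: (24.3+23.5)/2 × 0.25 = 5.975
  [5→5.5]: (23.5+22.1)/2 × 0.5 = 11.4
  [5.5→5.75]: (22.1+21.3)/2 × 0.25 = 5.425
  Sum = 112.0375 ng/mL·h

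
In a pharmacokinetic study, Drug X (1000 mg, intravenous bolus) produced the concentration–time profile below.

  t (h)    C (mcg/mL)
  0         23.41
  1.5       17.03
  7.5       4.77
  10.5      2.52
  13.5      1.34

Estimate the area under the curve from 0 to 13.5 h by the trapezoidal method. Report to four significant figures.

AUC = 112.5 mcg/mL·h

Trapezoidal AUC_0→13.5:
  [0→1.5]: (23.41+17.03)/2 × 1.5 = 30.33
  [1.5→7.5]: (17.03+4.77)/2 × 6 = 65.4
  [7.5→10.5]: (4.77+2.52)/2 × 3 = 10.935
  [10.5→13.5]: (2.52+1.34)/2 × 3 = 5.79
  Sum = 112.455 mcg/mL·h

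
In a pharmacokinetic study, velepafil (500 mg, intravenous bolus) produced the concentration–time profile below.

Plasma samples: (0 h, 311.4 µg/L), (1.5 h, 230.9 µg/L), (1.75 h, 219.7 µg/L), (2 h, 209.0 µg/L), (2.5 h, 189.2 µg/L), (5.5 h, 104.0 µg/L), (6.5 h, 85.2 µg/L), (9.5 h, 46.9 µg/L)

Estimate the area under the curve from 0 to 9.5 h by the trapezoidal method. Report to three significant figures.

AUC = 1350 µg/L·h

Trapezoidal AUC_0→9.5:
  [0→1.5]: (311.4+230.9)/2 × 1.5 = 406.725
  [1.5→1.75]: (230.9+219.7)/2 × 0.25 = 56.325
  [1.75→2]: (219.7+209.0)/2 × 0.25 = 53.5875
  [2→2.5]: (209.0+189.2)/2 × 0.5 = 99.55
  [2.5→5.5]: (189.2+104.0)/2 × 3 = 439.8
  [5.5→6.5]: (104.0+85.2)/2 × 1 = 94.6
  [6.5→9.5]: (85.2+46.9)/2 × 3 = 198.15
  Sum = 1348.7375 µg/L·h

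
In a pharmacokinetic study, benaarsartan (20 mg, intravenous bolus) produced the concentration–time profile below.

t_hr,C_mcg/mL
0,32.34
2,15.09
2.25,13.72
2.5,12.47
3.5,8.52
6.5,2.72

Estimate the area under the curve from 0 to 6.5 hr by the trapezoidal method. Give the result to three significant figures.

Trapezoidal AUC_0→6.5:
  [0→2]: (32.34+15.09)/2 × 2 = 47.43
  [2→2.25]: (15.09+13.72)/2 × 0.25 = 3.60125
  [2.25→2.5]: (13.72+12.47)/2 × 0.25 = 3.27375
  [2.5→3.5]: (12.47+8.52)/2 × 1 = 10.495
  [3.5→6.5]: (8.52+2.72)/2 × 3 = 16.86
  Sum = 81.66 mcg/mL·hr

AUC = 81.7 mcg/mL·hr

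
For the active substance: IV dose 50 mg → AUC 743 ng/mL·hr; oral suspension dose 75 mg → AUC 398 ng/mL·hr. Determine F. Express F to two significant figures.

F = (AUC_ev / D_ev) / (AUC_iv / D_iv)
  = (398/75) / (743/50)
  = 5.30667 / 14.86 = 0.3571

F = 0.36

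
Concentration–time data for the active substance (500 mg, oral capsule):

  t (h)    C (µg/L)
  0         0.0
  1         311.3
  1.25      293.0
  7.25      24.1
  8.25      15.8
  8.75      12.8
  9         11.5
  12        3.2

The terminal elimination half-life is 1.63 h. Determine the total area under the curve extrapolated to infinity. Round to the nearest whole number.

Trapezoidal AUC_0→12:
  [0→1]: (0.0+311.3)/2 × 1 = 155.65
  [1→1.25]: (311.3+293.0)/2 × 0.25 = 75.5375
  [1.25→7.25]: (293.0+24.1)/2 × 6 = 951.3
  [7.25→8.25]: (24.1+15.8)/2 × 1 = 19.95
  [8.25→8.75]: (15.8+12.8)/2 × 0.5 = 7.15
  [8.75→9]: (12.8+11.5)/2 × 0.25 = 3.0375
  [9→12]: (11.5+3.2)/2 × 3 = 22.05
  Sum = 1234.675 µg/L·h
k_e = ln2 / t½ = 0.693147 / 1.63 = 0.4252 h^-1
Extrapolated tail: C_last / k_e = 3.2 / 0.4252 = 7.526
AUC_0→∞ = 1234.675 + 7.526 = 1242.201 µg/L·h

AUC = 1242 µg/L·h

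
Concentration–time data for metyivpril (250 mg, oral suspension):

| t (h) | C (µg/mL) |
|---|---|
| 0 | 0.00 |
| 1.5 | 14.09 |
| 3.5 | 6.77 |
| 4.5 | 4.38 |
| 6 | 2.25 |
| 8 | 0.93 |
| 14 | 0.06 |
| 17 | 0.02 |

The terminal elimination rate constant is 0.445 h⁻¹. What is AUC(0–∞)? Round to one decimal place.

Trapezoidal AUC_0→17:
  [0→1.5]: (0.00+14.09)/2 × 1.5 = 10.5675
  [1.5→3.5]: (14.09+6.77)/2 × 2 = 20.86
  [3.5→4.5]: (6.77+4.38)/2 × 1 = 5.575
  [4.5→6]: (4.38+2.25)/2 × 1.5 = 4.9725
  [6→8]: (2.25+0.93)/2 × 2 = 3.18
  [8→14]: (0.93+0.06)/2 × 6 = 2.97
  [14→17]: (0.06+0.02)/2 × 3 = 0.12
  Sum = 48.245 µg/mL·h
Extrapolated tail: C_last / k_e = 0.02 / 0.445 = 0.045
AUC_0→∞ = 48.245 + 0.045 = 48.29 µg/mL·h

AUC = 48.3 µg/mL·h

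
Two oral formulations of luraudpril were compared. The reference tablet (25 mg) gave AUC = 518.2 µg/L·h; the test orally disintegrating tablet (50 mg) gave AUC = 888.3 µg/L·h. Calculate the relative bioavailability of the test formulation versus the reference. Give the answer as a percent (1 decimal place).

F_rel = 85.7%

F_rel = (AUC_test/D_test) / (AUC_ref/D_ref)
      = (888.3/50) / (518.2/25)
      = 17.766 / 20.728 = 0.8571 = 85.71%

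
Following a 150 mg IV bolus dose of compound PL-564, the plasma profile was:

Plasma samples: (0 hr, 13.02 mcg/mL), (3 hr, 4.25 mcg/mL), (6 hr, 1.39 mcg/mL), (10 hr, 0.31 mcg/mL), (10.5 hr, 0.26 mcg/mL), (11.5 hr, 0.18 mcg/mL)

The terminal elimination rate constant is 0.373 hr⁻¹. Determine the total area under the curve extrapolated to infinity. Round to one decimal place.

AUC = 38.6 mcg/mL·hr

Trapezoidal AUC_0→11.5:
  [0→3]: (13.02+4.25)/2 × 3 = 25.905
  [3→6]: (4.25+1.39)/2 × 3 = 8.46
  [6→10]: (1.39+0.31)/2 × 4 = 3.4
  [10→10.5]: (0.31+0.26)/2 × 0.5 = 0.1425
  [10.5→11.5]: (0.26+0.18)/2 × 1 = 0.22
  Sum = 38.1275 mcg/mL·hr
Extrapolated tail: C_last / k_e = 0.18 / 0.373 = 0.483
AUC_0→∞ = 38.1275 + 0.483 = 38.6105 mcg/mL·hr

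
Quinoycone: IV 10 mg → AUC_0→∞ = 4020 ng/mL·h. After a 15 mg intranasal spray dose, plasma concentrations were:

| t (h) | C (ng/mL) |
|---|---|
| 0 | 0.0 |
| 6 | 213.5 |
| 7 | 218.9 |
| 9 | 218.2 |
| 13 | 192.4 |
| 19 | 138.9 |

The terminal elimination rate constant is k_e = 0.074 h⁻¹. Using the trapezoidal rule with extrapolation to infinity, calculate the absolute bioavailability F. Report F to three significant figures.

F = 0.827

Trapezoidal AUC_0→19 (intranasal spray):
  [0→6]: (0.0+213.5)/2 × 6 = 640.5
  [6→7]: (213.5+218.9)/2 × 1 = 216.2
  [7→9]: (218.9+218.2)/2 × 2 = 437.1
  [9→13]: (218.2+192.4)/2 × 4 = 821.2
  [13→19]: (192.4+138.9)/2 × 6 = 993.9
  Sum = 3108.9 ng/mL·h
Tail: C_last/k_e = 138.9/0.074 = 1877.027
AUC_0→∞ (intranasal spray) = 3108.9 + 1877.027 = 4985.927 ng/mL·h
F = (AUC_ev/D_ev)/(AUC_iv/D_iv) = (4985.927/15)/(4020/10) = 332.395/402 = 0.8269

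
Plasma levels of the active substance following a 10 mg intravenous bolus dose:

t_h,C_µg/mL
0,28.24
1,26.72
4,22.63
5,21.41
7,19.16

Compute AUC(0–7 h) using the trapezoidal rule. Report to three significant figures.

Trapezoidal AUC_0→7:
  [0→1]: (28.24+26.72)/2 × 1 = 27.48
  [1→4]: (26.72+22.63)/2 × 3 = 74.025
  [4→5]: (22.63+21.41)/2 × 1 = 22.02
  [5→7]: (21.41+19.16)/2 × 2 = 40.57
  Sum = 164.095 µg/mL·h

AUC = 164 µg/mL·h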